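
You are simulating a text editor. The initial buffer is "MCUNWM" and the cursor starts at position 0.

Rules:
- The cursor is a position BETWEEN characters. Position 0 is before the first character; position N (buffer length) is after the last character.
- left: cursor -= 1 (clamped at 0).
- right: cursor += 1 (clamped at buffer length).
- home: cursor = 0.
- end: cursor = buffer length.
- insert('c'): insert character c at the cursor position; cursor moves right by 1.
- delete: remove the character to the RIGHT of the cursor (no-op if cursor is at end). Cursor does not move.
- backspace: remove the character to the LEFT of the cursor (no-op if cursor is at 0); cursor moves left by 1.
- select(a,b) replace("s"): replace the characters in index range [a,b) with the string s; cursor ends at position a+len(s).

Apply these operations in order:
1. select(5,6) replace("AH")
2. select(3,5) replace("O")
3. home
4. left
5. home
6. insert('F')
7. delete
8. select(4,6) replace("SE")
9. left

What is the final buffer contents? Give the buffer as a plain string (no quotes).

Answer: FCUOSE

Derivation:
After op 1 (select(5,6) replace("AH")): buf='MCUNWAH' cursor=7
After op 2 (select(3,5) replace("O")): buf='MCUOAH' cursor=4
After op 3 (home): buf='MCUOAH' cursor=0
After op 4 (left): buf='MCUOAH' cursor=0
After op 5 (home): buf='MCUOAH' cursor=0
After op 6 (insert('F')): buf='FMCUOAH' cursor=1
After op 7 (delete): buf='FCUOAH' cursor=1
After op 8 (select(4,6) replace("SE")): buf='FCUOSE' cursor=6
After op 9 (left): buf='FCUOSE' cursor=5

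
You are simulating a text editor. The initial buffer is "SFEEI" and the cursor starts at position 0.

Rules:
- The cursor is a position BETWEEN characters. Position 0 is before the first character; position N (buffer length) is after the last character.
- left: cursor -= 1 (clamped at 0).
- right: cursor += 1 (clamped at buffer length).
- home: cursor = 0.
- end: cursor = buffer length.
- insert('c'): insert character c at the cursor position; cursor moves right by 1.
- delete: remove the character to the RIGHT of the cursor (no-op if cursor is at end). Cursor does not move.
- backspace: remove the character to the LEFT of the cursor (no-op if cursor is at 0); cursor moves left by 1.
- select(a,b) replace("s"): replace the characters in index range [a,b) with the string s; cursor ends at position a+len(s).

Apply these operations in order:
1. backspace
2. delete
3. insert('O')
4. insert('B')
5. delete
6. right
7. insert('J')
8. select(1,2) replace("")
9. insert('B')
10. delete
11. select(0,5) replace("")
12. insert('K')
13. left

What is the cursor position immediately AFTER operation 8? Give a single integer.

Answer: 1

Derivation:
After op 1 (backspace): buf='SFEEI' cursor=0
After op 2 (delete): buf='FEEI' cursor=0
After op 3 (insert('O')): buf='OFEEI' cursor=1
After op 4 (insert('B')): buf='OBFEEI' cursor=2
After op 5 (delete): buf='OBEEI' cursor=2
After op 6 (right): buf='OBEEI' cursor=3
After op 7 (insert('J')): buf='OBEJEI' cursor=4
After op 8 (select(1,2) replace("")): buf='OEJEI' cursor=1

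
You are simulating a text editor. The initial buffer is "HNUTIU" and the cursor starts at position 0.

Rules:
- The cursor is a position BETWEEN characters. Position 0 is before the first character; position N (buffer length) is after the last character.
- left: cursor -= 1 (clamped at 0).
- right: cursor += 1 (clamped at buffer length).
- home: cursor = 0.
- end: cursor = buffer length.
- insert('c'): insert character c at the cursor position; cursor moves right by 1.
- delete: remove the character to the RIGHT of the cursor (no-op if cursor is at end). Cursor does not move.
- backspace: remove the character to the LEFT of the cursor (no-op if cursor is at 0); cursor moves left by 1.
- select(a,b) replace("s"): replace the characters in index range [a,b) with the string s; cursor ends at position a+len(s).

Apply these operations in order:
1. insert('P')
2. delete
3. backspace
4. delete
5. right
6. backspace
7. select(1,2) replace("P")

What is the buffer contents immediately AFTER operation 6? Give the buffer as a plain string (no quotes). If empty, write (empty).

Answer: TIU

Derivation:
After op 1 (insert('P')): buf='PHNUTIU' cursor=1
After op 2 (delete): buf='PNUTIU' cursor=1
After op 3 (backspace): buf='NUTIU' cursor=0
After op 4 (delete): buf='UTIU' cursor=0
After op 5 (right): buf='UTIU' cursor=1
After op 6 (backspace): buf='TIU' cursor=0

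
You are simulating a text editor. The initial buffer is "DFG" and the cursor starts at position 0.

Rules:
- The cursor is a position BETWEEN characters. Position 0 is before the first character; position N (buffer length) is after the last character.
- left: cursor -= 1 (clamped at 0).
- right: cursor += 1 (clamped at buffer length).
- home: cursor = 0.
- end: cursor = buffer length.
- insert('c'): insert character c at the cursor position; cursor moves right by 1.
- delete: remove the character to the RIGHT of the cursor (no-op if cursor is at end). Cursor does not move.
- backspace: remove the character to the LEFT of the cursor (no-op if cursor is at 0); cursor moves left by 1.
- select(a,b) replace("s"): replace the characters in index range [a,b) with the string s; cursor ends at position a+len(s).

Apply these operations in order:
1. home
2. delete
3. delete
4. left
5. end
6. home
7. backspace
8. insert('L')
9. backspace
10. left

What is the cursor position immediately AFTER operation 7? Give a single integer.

After op 1 (home): buf='DFG' cursor=0
After op 2 (delete): buf='FG' cursor=0
After op 3 (delete): buf='G' cursor=0
After op 4 (left): buf='G' cursor=0
After op 5 (end): buf='G' cursor=1
After op 6 (home): buf='G' cursor=0
After op 7 (backspace): buf='G' cursor=0

Answer: 0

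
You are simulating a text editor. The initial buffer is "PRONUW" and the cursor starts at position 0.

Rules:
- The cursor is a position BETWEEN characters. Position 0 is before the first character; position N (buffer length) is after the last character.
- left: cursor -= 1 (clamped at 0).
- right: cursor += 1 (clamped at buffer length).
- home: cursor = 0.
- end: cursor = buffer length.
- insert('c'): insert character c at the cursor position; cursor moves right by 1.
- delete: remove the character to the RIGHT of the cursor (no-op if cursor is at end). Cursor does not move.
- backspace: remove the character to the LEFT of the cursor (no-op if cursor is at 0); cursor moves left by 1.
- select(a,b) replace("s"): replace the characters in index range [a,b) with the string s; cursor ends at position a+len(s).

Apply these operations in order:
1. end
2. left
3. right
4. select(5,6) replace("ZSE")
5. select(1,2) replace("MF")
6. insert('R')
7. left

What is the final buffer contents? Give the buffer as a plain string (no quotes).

After op 1 (end): buf='PRONUW' cursor=6
After op 2 (left): buf='PRONUW' cursor=5
After op 3 (right): buf='PRONUW' cursor=6
After op 4 (select(5,6) replace("ZSE")): buf='PRONUZSE' cursor=8
After op 5 (select(1,2) replace("MF")): buf='PMFONUZSE' cursor=3
After op 6 (insert('R')): buf='PMFRONUZSE' cursor=4
After op 7 (left): buf='PMFRONUZSE' cursor=3

Answer: PMFRONUZSE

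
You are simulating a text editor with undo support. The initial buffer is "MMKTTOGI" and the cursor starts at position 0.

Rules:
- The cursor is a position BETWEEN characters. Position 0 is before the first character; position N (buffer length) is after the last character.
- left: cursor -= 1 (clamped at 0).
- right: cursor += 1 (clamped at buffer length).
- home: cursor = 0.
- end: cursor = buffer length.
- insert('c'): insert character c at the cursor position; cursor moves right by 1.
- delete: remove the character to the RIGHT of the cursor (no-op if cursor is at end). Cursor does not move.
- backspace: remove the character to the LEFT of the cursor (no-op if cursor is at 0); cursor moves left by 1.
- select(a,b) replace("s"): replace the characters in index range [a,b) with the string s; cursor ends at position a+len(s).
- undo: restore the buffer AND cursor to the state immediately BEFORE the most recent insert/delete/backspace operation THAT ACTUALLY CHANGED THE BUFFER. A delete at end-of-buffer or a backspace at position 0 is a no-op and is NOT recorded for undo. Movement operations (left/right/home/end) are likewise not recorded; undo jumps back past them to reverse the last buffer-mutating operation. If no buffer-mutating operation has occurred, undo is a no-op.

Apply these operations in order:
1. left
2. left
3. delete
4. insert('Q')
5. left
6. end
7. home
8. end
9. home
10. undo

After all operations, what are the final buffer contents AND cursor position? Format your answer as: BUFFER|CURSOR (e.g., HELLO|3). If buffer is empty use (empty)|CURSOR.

Answer: MKTTOGI|0

Derivation:
After op 1 (left): buf='MMKTTOGI' cursor=0
After op 2 (left): buf='MMKTTOGI' cursor=0
After op 3 (delete): buf='MKTTOGI' cursor=0
After op 4 (insert('Q')): buf='QMKTTOGI' cursor=1
After op 5 (left): buf='QMKTTOGI' cursor=0
After op 6 (end): buf='QMKTTOGI' cursor=8
After op 7 (home): buf='QMKTTOGI' cursor=0
After op 8 (end): buf='QMKTTOGI' cursor=8
After op 9 (home): buf='QMKTTOGI' cursor=0
After op 10 (undo): buf='MKTTOGI' cursor=0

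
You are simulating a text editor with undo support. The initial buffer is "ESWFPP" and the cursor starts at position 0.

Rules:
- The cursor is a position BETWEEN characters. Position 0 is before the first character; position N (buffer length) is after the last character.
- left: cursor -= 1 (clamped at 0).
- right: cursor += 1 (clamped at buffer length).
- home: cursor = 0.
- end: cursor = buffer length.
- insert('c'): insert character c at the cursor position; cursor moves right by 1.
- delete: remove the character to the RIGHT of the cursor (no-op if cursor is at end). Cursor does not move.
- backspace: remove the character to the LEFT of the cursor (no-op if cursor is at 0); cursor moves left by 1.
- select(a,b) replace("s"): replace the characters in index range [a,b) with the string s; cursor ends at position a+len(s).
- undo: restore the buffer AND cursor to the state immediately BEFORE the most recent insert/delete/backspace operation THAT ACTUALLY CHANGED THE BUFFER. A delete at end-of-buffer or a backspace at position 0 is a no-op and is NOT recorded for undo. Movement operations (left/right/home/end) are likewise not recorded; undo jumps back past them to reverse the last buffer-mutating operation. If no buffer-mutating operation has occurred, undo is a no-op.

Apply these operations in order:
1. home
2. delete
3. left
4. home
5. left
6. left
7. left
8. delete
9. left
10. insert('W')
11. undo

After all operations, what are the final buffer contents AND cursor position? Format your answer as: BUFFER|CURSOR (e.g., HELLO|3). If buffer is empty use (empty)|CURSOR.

After op 1 (home): buf='ESWFPP' cursor=0
After op 2 (delete): buf='SWFPP' cursor=0
After op 3 (left): buf='SWFPP' cursor=0
After op 4 (home): buf='SWFPP' cursor=0
After op 5 (left): buf='SWFPP' cursor=0
After op 6 (left): buf='SWFPP' cursor=0
After op 7 (left): buf='SWFPP' cursor=0
After op 8 (delete): buf='WFPP' cursor=0
After op 9 (left): buf='WFPP' cursor=0
After op 10 (insert('W')): buf='WWFPP' cursor=1
After op 11 (undo): buf='WFPP' cursor=0

Answer: WFPP|0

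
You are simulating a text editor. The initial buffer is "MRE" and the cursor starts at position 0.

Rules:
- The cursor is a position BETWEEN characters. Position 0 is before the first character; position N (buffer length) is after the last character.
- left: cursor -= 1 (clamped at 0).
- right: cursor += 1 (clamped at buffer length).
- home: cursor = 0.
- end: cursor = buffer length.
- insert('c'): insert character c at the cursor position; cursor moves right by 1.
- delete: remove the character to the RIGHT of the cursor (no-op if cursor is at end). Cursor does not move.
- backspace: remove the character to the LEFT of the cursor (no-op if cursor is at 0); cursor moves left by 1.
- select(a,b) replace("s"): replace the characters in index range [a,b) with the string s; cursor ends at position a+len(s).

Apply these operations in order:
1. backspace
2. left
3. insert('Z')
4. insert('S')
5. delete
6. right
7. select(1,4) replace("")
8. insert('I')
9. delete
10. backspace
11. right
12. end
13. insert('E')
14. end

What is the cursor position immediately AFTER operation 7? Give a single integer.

Answer: 1

Derivation:
After op 1 (backspace): buf='MRE' cursor=0
After op 2 (left): buf='MRE' cursor=0
After op 3 (insert('Z')): buf='ZMRE' cursor=1
After op 4 (insert('S')): buf='ZSMRE' cursor=2
After op 5 (delete): buf='ZSRE' cursor=2
After op 6 (right): buf='ZSRE' cursor=3
After op 7 (select(1,4) replace("")): buf='Z' cursor=1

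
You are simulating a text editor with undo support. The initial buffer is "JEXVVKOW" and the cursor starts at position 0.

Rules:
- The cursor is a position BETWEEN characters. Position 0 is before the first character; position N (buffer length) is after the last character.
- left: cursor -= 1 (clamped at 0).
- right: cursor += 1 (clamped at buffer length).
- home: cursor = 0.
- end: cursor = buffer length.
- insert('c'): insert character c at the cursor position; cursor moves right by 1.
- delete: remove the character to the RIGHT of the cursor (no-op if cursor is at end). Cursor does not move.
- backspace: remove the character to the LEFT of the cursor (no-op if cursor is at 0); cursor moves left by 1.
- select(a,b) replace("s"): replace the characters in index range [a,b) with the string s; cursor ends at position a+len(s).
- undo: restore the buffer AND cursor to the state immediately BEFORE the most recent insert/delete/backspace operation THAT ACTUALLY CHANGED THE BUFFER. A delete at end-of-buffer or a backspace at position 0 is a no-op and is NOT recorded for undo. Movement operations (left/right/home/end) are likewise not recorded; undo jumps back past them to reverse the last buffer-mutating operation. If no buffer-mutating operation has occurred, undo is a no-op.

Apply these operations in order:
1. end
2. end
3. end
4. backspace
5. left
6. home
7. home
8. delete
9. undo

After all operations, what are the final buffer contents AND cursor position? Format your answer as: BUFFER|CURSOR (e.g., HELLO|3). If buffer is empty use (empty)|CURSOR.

After op 1 (end): buf='JEXVVKOW' cursor=8
After op 2 (end): buf='JEXVVKOW' cursor=8
After op 3 (end): buf='JEXVVKOW' cursor=8
After op 4 (backspace): buf='JEXVVKO' cursor=7
After op 5 (left): buf='JEXVVKO' cursor=6
After op 6 (home): buf='JEXVVKO' cursor=0
After op 7 (home): buf='JEXVVKO' cursor=0
After op 8 (delete): buf='EXVVKO' cursor=0
After op 9 (undo): buf='JEXVVKO' cursor=0

Answer: JEXVVKO|0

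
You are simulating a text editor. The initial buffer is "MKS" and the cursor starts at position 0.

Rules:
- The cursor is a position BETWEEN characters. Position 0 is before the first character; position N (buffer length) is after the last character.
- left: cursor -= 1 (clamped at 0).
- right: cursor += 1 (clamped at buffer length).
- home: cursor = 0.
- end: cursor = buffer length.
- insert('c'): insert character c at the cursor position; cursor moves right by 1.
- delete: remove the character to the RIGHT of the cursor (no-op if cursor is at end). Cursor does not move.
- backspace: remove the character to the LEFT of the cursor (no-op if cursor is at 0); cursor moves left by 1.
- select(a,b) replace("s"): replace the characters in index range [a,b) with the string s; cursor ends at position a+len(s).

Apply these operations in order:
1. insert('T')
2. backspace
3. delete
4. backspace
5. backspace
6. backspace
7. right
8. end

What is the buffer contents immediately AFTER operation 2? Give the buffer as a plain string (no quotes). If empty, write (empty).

Answer: MKS

Derivation:
After op 1 (insert('T')): buf='TMKS' cursor=1
After op 2 (backspace): buf='MKS' cursor=0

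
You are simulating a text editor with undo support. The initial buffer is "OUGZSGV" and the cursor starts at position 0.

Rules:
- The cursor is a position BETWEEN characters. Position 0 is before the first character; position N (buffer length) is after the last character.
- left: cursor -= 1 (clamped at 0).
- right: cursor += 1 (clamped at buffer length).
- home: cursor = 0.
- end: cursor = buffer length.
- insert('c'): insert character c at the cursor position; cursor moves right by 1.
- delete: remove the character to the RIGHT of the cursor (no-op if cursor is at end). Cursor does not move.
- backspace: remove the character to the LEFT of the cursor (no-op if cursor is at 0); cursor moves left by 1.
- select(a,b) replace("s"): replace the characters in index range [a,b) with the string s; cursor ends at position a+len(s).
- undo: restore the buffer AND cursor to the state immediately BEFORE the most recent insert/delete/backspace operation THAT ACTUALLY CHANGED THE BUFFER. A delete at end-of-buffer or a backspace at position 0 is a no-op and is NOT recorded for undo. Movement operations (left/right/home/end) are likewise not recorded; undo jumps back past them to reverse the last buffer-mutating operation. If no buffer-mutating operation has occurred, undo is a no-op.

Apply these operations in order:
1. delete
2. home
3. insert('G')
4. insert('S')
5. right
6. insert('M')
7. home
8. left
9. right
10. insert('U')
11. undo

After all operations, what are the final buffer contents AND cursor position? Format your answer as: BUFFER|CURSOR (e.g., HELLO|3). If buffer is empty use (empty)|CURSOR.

After op 1 (delete): buf='UGZSGV' cursor=0
After op 2 (home): buf='UGZSGV' cursor=0
After op 3 (insert('G')): buf='GUGZSGV' cursor=1
After op 4 (insert('S')): buf='GSUGZSGV' cursor=2
After op 5 (right): buf='GSUGZSGV' cursor=3
After op 6 (insert('M')): buf='GSUMGZSGV' cursor=4
After op 7 (home): buf='GSUMGZSGV' cursor=0
After op 8 (left): buf='GSUMGZSGV' cursor=0
After op 9 (right): buf='GSUMGZSGV' cursor=1
After op 10 (insert('U')): buf='GUSUMGZSGV' cursor=2
After op 11 (undo): buf='GSUMGZSGV' cursor=1

Answer: GSUMGZSGV|1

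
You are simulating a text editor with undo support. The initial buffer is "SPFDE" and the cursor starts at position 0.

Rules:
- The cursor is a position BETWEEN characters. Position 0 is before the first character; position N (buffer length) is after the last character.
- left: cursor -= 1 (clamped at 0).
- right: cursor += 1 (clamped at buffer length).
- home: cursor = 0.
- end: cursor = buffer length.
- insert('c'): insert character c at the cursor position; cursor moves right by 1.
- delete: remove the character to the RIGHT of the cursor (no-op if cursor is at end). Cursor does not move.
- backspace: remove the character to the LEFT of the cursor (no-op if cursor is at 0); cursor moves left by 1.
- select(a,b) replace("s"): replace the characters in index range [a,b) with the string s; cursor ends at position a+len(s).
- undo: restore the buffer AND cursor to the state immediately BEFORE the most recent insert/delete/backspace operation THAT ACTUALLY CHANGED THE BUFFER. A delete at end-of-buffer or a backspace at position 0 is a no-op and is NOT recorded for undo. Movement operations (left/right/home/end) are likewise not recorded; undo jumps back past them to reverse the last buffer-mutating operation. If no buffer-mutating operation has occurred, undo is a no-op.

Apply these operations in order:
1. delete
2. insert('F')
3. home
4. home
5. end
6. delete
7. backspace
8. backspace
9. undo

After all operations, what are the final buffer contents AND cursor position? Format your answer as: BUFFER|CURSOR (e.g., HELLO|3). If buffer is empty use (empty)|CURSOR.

Answer: FPFD|4

Derivation:
After op 1 (delete): buf='PFDE' cursor=0
After op 2 (insert('F')): buf='FPFDE' cursor=1
After op 3 (home): buf='FPFDE' cursor=0
After op 4 (home): buf='FPFDE' cursor=0
After op 5 (end): buf='FPFDE' cursor=5
After op 6 (delete): buf='FPFDE' cursor=5
After op 7 (backspace): buf='FPFD' cursor=4
After op 8 (backspace): buf='FPF' cursor=3
After op 9 (undo): buf='FPFD' cursor=4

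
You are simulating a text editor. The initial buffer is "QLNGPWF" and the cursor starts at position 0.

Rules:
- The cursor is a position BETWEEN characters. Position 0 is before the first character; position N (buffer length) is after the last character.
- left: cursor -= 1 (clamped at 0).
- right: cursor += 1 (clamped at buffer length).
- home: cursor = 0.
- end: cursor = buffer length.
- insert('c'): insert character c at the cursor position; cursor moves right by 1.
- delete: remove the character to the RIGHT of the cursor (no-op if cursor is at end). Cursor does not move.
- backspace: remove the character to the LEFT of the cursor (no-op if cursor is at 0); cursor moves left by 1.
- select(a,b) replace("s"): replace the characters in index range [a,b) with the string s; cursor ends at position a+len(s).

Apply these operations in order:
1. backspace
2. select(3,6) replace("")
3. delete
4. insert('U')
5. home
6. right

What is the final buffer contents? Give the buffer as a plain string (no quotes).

Answer: QLNU

Derivation:
After op 1 (backspace): buf='QLNGPWF' cursor=0
After op 2 (select(3,6) replace("")): buf='QLNF' cursor=3
After op 3 (delete): buf='QLN' cursor=3
After op 4 (insert('U')): buf='QLNU' cursor=4
After op 5 (home): buf='QLNU' cursor=0
After op 6 (right): buf='QLNU' cursor=1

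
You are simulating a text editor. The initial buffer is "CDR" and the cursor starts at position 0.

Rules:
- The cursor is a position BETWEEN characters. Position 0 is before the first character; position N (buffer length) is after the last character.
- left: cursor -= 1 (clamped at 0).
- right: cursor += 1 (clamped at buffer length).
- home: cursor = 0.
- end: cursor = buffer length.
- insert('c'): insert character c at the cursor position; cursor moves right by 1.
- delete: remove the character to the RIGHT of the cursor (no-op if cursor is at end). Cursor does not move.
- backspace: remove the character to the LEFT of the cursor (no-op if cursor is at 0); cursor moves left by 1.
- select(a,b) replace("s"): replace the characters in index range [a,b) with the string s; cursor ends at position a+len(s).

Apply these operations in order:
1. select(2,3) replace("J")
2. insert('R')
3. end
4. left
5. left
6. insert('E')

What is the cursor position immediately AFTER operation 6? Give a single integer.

After op 1 (select(2,3) replace("J")): buf='CDJ' cursor=3
After op 2 (insert('R')): buf='CDJR' cursor=4
After op 3 (end): buf='CDJR' cursor=4
After op 4 (left): buf='CDJR' cursor=3
After op 5 (left): buf='CDJR' cursor=2
After op 6 (insert('E')): buf='CDEJR' cursor=3

Answer: 3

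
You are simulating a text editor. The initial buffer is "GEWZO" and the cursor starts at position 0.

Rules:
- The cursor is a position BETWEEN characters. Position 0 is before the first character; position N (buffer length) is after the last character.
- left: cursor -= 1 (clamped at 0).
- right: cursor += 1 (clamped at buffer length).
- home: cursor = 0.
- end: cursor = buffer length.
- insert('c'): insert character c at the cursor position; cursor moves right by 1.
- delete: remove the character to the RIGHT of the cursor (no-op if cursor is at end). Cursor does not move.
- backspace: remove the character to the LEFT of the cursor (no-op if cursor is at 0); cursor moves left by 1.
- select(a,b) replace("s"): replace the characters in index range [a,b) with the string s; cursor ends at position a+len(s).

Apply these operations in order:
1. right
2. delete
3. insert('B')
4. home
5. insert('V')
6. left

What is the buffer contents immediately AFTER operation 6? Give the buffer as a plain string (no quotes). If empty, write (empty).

After op 1 (right): buf='GEWZO' cursor=1
After op 2 (delete): buf='GWZO' cursor=1
After op 3 (insert('B')): buf='GBWZO' cursor=2
After op 4 (home): buf='GBWZO' cursor=0
After op 5 (insert('V')): buf='VGBWZO' cursor=1
After op 6 (left): buf='VGBWZO' cursor=0

Answer: VGBWZO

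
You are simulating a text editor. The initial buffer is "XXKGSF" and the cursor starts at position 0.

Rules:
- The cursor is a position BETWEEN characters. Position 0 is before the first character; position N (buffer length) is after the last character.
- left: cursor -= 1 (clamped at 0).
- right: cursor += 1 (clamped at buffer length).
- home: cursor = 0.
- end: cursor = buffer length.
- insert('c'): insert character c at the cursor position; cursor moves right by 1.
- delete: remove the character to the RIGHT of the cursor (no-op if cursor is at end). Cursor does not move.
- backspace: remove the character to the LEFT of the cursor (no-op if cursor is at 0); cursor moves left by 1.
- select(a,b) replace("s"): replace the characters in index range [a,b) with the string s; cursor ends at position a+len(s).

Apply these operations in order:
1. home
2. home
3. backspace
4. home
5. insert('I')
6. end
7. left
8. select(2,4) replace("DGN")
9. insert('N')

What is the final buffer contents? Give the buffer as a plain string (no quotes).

After op 1 (home): buf='XXKGSF' cursor=0
After op 2 (home): buf='XXKGSF' cursor=0
After op 3 (backspace): buf='XXKGSF' cursor=0
After op 4 (home): buf='XXKGSF' cursor=0
After op 5 (insert('I')): buf='IXXKGSF' cursor=1
After op 6 (end): buf='IXXKGSF' cursor=7
After op 7 (left): buf='IXXKGSF' cursor=6
After op 8 (select(2,4) replace("DGN")): buf='IXDGNGSF' cursor=5
After op 9 (insert('N')): buf='IXDGNNGSF' cursor=6

Answer: IXDGNNGSF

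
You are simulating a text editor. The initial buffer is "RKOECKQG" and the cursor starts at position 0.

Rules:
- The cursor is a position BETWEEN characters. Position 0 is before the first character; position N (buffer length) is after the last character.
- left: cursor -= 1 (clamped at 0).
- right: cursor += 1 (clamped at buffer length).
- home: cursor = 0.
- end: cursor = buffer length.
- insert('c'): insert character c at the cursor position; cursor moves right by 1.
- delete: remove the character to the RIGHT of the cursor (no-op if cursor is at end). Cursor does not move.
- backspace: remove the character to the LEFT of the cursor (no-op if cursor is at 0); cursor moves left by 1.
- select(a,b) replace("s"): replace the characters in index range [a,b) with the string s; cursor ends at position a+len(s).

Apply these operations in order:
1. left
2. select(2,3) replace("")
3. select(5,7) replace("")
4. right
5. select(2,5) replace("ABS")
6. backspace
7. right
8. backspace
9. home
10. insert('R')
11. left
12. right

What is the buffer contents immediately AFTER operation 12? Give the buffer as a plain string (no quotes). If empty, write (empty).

Answer: RRKA

Derivation:
After op 1 (left): buf='RKOECKQG' cursor=0
After op 2 (select(2,3) replace("")): buf='RKECKQG' cursor=2
After op 3 (select(5,7) replace("")): buf='RKECK' cursor=5
After op 4 (right): buf='RKECK' cursor=5
After op 5 (select(2,5) replace("ABS")): buf='RKABS' cursor=5
After op 6 (backspace): buf='RKAB' cursor=4
After op 7 (right): buf='RKAB' cursor=4
After op 8 (backspace): buf='RKA' cursor=3
After op 9 (home): buf='RKA' cursor=0
After op 10 (insert('R')): buf='RRKA' cursor=1
After op 11 (left): buf='RRKA' cursor=0
After op 12 (right): buf='RRKA' cursor=1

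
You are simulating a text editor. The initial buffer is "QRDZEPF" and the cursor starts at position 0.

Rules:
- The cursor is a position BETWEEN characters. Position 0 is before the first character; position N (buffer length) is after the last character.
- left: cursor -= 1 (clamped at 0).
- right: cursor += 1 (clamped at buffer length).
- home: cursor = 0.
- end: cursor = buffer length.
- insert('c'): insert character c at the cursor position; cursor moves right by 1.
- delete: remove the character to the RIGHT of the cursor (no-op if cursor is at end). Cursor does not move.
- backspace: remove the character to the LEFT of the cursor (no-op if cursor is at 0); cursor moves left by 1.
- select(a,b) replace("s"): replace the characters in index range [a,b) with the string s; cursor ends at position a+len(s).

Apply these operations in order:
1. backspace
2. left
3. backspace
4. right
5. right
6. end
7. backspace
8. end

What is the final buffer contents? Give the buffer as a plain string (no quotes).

Answer: QRDZEP

Derivation:
After op 1 (backspace): buf='QRDZEPF' cursor=0
After op 2 (left): buf='QRDZEPF' cursor=0
After op 3 (backspace): buf='QRDZEPF' cursor=0
After op 4 (right): buf='QRDZEPF' cursor=1
After op 5 (right): buf='QRDZEPF' cursor=2
After op 6 (end): buf='QRDZEPF' cursor=7
After op 7 (backspace): buf='QRDZEP' cursor=6
After op 8 (end): buf='QRDZEP' cursor=6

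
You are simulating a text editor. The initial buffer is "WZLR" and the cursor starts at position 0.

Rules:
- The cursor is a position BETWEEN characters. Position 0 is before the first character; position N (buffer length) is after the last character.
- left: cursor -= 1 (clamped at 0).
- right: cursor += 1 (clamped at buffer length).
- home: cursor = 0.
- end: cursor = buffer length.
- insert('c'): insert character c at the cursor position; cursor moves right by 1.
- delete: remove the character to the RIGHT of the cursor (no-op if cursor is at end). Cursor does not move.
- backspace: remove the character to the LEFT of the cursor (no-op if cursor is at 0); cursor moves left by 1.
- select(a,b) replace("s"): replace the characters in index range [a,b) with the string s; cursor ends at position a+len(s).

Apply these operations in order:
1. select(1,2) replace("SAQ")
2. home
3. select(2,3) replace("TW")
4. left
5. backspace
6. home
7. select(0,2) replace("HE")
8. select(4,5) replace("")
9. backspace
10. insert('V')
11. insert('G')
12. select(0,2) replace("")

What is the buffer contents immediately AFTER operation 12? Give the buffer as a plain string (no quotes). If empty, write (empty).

After op 1 (select(1,2) replace("SAQ")): buf='WSAQLR' cursor=4
After op 2 (home): buf='WSAQLR' cursor=0
After op 3 (select(2,3) replace("TW")): buf='WSTWQLR' cursor=4
After op 4 (left): buf='WSTWQLR' cursor=3
After op 5 (backspace): buf='WSWQLR' cursor=2
After op 6 (home): buf='WSWQLR' cursor=0
After op 7 (select(0,2) replace("HE")): buf='HEWQLR' cursor=2
After op 8 (select(4,5) replace("")): buf='HEWQR' cursor=4
After op 9 (backspace): buf='HEWR' cursor=3
After op 10 (insert('V')): buf='HEWVR' cursor=4
After op 11 (insert('G')): buf='HEWVGR' cursor=5
After op 12 (select(0,2) replace("")): buf='WVGR' cursor=0

Answer: WVGR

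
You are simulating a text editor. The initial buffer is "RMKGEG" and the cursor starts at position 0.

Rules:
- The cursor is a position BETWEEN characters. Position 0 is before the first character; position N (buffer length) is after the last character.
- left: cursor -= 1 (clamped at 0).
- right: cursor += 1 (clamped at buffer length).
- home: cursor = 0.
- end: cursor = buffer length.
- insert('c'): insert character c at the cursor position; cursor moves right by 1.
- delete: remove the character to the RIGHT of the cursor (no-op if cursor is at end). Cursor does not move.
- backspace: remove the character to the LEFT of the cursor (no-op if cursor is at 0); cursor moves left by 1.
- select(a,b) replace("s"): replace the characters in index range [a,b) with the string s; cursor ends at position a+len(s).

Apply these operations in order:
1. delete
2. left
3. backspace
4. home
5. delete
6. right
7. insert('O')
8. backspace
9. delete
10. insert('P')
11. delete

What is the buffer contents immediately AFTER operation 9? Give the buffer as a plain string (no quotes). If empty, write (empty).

After op 1 (delete): buf='MKGEG' cursor=0
After op 2 (left): buf='MKGEG' cursor=0
After op 3 (backspace): buf='MKGEG' cursor=0
After op 4 (home): buf='MKGEG' cursor=0
After op 5 (delete): buf='KGEG' cursor=0
After op 6 (right): buf='KGEG' cursor=1
After op 7 (insert('O')): buf='KOGEG' cursor=2
After op 8 (backspace): buf='KGEG' cursor=1
After op 9 (delete): buf='KEG' cursor=1

Answer: KEG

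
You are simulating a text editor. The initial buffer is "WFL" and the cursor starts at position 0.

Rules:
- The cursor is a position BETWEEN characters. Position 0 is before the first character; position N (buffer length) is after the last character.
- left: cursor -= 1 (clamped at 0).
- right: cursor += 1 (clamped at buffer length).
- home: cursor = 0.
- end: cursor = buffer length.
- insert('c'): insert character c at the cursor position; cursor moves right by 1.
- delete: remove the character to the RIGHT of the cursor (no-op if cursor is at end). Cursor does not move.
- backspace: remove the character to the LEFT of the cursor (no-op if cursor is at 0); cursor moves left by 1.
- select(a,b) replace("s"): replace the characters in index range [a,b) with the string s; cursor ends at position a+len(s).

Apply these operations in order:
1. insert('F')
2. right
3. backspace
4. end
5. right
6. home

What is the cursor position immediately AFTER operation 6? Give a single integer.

After op 1 (insert('F')): buf='FWFL' cursor=1
After op 2 (right): buf='FWFL' cursor=2
After op 3 (backspace): buf='FFL' cursor=1
After op 4 (end): buf='FFL' cursor=3
After op 5 (right): buf='FFL' cursor=3
After op 6 (home): buf='FFL' cursor=0

Answer: 0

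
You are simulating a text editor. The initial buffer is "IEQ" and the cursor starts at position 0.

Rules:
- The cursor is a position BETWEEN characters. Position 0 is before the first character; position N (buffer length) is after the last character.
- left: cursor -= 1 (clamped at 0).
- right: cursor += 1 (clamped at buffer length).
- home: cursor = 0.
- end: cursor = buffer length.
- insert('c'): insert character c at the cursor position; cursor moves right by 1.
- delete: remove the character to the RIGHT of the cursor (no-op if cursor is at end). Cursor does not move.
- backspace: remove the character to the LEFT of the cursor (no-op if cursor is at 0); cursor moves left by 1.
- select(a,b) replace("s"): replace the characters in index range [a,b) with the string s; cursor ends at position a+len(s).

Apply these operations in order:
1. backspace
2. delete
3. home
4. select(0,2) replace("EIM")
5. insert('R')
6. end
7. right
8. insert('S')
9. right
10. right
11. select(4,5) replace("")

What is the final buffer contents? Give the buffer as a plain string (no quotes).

Answer: EIMR

Derivation:
After op 1 (backspace): buf='IEQ' cursor=0
After op 2 (delete): buf='EQ' cursor=0
After op 3 (home): buf='EQ' cursor=0
After op 4 (select(0,2) replace("EIM")): buf='EIM' cursor=3
After op 5 (insert('R')): buf='EIMR' cursor=4
After op 6 (end): buf='EIMR' cursor=4
After op 7 (right): buf='EIMR' cursor=4
After op 8 (insert('S')): buf='EIMRS' cursor=5
After op 9 (right): buf='EIMRS' cursor=5
After op 10 (right): buf='EIMRS' cursor=5
After op 11 (select(4,5) replace("")): buf='EIMR' cursor=4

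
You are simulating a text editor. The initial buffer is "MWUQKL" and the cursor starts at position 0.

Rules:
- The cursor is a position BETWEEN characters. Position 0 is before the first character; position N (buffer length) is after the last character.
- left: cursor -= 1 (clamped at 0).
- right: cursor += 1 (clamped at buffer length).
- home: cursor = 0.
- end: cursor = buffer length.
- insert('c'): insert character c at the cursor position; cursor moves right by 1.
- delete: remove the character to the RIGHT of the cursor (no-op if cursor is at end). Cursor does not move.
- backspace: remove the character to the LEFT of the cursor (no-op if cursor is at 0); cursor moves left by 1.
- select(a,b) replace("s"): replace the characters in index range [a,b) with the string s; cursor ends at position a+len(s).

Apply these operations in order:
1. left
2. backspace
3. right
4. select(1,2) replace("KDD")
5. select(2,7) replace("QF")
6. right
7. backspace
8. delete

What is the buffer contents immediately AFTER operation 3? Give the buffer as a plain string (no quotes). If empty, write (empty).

Answer: MWUQKL

Derivation:
After op 1 (left): buf='MWUQKL' cursor=0
After op 2 (backspace): buf='MWUQKL' cursor=0
After op 3 (right): buf='MWUQKL' cursor=1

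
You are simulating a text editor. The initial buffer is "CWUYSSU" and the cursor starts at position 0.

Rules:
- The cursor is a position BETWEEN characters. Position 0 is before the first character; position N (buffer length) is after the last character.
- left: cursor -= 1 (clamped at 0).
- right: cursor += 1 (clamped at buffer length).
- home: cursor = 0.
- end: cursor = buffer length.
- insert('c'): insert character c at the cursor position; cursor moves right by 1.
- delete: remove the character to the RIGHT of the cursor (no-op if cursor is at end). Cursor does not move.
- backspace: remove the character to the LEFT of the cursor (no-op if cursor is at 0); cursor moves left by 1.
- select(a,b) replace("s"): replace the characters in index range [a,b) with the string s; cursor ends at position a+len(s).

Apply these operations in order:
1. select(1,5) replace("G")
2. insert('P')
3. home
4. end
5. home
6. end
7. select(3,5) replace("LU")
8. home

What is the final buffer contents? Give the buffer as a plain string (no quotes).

After op 1 (select(1,5) replace("G")): buf='CGSU' cursor=2
After op 2 (insert('P')): buf='CGPSU' cursor=3
After op 3 (home): buf='CGPSU' cursor=0
After op 4 (end): buf='CGPSU' cursor=5
After op 5 (home): buf='CGPSU' cursor=0
After op 6 (end): buf='CGPSU' cursor=5
After op 7 (select(3,5) replace("LU")): buf='CGPLU' cursor=5
After op 8 (home): buf='CGPLU' cursor=0

Answer: CGPLU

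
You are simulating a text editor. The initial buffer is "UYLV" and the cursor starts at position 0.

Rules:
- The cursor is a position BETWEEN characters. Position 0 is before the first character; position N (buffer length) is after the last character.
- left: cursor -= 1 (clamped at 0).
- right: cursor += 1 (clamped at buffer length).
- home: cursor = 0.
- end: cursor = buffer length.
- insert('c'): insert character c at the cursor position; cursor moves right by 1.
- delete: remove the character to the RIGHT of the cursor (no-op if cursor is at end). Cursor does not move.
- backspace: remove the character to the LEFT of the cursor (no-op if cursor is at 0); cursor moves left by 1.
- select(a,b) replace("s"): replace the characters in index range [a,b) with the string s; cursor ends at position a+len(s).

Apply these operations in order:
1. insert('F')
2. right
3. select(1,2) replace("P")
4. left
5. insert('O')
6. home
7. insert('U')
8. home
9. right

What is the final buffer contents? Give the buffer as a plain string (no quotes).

After op 1 (insert('F')): buf='FUYLV' cursor=1
After op 2 (right): buf='FUYLV' cursor=2
After op 3 (select(1,2) replace("P")): buf='FPYLV' cursor=2
After op 4 (left): buf='FPYLV' cursor=1
After op 5 (insert('O')): buf='FOPYLV' cursor=2
After op 6 (home): buf='FOPYLV' cursor=0
After op 7 (insert('U')): buf='UFOPYLV' cursor=1
After op 8 (home): buf='UFOPYLV' cursor=0
After op 9 (right): buf='UFOPYLV' cursor=1

Answer: UFOPYLV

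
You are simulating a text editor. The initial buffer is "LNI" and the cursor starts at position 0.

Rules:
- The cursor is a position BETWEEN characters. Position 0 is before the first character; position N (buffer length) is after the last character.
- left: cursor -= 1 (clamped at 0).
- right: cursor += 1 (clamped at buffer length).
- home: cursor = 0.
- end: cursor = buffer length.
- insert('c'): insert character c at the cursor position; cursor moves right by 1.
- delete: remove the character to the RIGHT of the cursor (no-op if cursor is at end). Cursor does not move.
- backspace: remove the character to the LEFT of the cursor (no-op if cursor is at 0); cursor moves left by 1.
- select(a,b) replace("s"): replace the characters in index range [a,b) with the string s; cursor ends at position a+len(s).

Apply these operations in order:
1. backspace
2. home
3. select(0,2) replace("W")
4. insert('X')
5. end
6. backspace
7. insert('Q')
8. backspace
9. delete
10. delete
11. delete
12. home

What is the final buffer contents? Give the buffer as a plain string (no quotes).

Answer: WX

Derivation:
After op 1 (backspace): buf='LNI' cursor=0
After op 2 (home): buf='LNI' cursor=0
After op 3 (select(0,2) replace("W")): buf='WI' cursor=1
After op 4 (insert('X')): buf='WXI' cursor=2
After op 5 (end): buf='WXI' cursor=3
After op 6 (backspace): buf='WX' cursor=2
After op 7 (insert('Q')): buf='WXQ' cursor=3
After op 8 (backspace): buf='WX' cursor=2
After op 9 (delete): buf='WX' cursor=2
After op 10 (delete): buf='WX' cursor=2
After op 11 (delete): buf='WX' cursor=2
After op 12 (home): buf='WX' cursor=0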